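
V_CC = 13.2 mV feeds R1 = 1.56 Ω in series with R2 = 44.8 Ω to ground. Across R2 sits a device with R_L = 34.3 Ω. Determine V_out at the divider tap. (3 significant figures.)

V_out ≈ 12.2 mV

First combine the lower leg with the load: R2 ‖ R_L = 19.43 Ω.
Voltage divider with the loaded lower leg: V_out = 13.2 × 19.43/(1.56 + 19.43) = 13.2 × 0.9257 = 12.22 mV.
(Unloaded it would be 12.8 mV; the load pulls it down.)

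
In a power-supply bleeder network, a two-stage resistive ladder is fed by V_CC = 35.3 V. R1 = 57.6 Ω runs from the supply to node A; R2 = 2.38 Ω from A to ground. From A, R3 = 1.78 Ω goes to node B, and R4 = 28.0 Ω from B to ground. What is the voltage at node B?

Looking into the second stage from A: R3 + R4 = 29.78 Ω appears in parallel with R2.
R2 ‖ (R3+R4) = 2.204 Ω.
So V_A = 35.3 × 0.03685 = 1.301 V.
Stage 2 is unloaded, so V_B = V_A · R4/(R3+R4) = 1.301 × 28.0/29.78 = 1.223 V.

V_B ≈ 1.22 V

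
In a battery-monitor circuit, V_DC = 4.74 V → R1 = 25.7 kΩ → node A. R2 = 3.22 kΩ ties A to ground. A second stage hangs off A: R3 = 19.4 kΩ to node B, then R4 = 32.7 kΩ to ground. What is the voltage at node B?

V_B ≈ 0.314 V

Looking into the second stage from A: R3 + R4 = 52.10 kΩ appears in parallel with R2.
R2 ‖ (R3+R4) = 3.033 kΩ.
First divider: V_A = V_DC · 3.033/(25.7 + 3.033) = 0.5003 V.
Stage 2 is unloaded, so V_B = V_A · R4/(R3+R4) = 0.5003 × 32.7/52.10 = 0.3140 V.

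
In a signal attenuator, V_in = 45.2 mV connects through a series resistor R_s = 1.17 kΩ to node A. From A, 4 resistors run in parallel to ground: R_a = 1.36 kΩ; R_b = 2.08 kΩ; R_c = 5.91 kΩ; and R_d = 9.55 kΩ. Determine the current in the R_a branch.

I ≈ 12.1 µA

Parallel bank: R_p = 1/(1/1.36 + 1/2.08 + 1/5.91 + 1/9.55) = 0.6711 kΩ.
Node voltage V_A = V_in · R_p/(R_s + R_p) = 45.2 × 0.3645 = 16.48 mV.
Branch current I = V_A/R_a = 16.48/1.36 = 12.12 µA.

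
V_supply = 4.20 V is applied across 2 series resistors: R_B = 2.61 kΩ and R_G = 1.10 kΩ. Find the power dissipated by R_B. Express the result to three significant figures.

ΣR = 3.710 kΩ → I = 4.20/3.710 = 1.132 mA.
P(R_B) = I²·R_B = (1.132)² × 2.61 = 3.345 mW.

P ≈ 3.34 mW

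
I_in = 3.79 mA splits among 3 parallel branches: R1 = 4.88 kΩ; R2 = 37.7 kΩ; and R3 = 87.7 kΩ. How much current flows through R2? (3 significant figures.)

Conductances: ΣG = 1/4.88 + 1/37.7 + 1/87.7 = 0.2428 (1/kΩ).
By the current-divider rule, I = I_in · G_k/ΣG = 3.79 × 0.1092 = 0.4140 mA.

I ≈ 0.414 mA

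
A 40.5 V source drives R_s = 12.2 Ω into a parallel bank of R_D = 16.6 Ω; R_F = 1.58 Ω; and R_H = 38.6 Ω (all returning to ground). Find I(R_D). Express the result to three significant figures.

I ≈ 0.250 A

Combine the parallel branches: R_p = (1/16.6 + 1/1.58 + 1/38.6)⁻¹ = 1.391 Ω.
V_A = 40.5 × 1.391/13.59 = 4.144 V.
I(R_D) = V_A / R_D = 4.144/16.6 = 0.2497 A.
(Check via current divider: I_total = 2.980 A; share G_k/ΣG = 0.08378 → same result.)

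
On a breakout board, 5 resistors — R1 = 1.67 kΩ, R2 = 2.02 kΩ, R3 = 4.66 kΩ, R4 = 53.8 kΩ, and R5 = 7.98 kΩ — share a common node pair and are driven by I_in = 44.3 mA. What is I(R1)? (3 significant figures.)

I ≈ 18.3 mA

ΣG = 1/1.67 + 1/2.02 + 1/4.66 + 1/53.8 + 1/7.98 = 1.452.
R1 takes the fraction G_k/ΣG = 0.5988/1.452 = 0.4123, so I = 44.3 × 0.4123 = 18.26 mA.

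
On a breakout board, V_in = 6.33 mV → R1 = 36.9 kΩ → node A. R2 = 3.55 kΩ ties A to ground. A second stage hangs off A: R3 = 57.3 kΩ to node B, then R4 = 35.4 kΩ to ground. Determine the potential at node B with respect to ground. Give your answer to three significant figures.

Looking into the second stage from A: R3 + R4 = 92.70 kΩ appears in parallel with R2.
Effective lower resistance at A: R2 ‖ 92.70 = 3.419 kΩ.
So V_A = 6.33 × 0.08480 = 0.5368 mV.
Stage 2 is unloaded, so V_B = V_A · R4/(R3+R4) = 0.5368 × 35.4/92.70 = 0.2050 mV.

V_B ≈ 0.205 mV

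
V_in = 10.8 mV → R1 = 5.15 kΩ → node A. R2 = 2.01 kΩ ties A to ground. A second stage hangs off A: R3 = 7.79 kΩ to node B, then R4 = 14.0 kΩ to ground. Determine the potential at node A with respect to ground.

Node A sees R2 in parallel with the series input of stage 2, R3 + R4 = 21.79 kΩ.
Effective lower resistance at A: R2 ‖ 21.79 = 1.840 kΩ.
So V_A = 10.8 × 0.2633 = 2.843 mV.

V_A ≈ 2.84 mV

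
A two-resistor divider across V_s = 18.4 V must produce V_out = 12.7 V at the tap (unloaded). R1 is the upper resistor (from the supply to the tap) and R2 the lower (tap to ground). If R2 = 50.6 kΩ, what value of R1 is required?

R1 ≈ 22.7 kΩ

The divider ratio is R2/(R1+R2) = 12.7/18.4 = 0.6902.
Rearranging, R1 = R2·(1−k)/k = 50.6 × 0.4488 = 22.71 kΩ.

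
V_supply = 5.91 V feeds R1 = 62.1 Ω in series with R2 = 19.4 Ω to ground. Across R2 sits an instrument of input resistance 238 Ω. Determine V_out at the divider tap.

First combine the lower leg with the load: R2 ‖ R_L = 17.94 Ω.
Voltage divider with the loaded lower leg: V_out = 5.91 × 17.94/(62.1 + 17.94) = 5.91 × 0.2241 = 1.325 V.
(Unloaded it would be 1.41 V; the load pulls it down.)

V_out ≈ 1.32 V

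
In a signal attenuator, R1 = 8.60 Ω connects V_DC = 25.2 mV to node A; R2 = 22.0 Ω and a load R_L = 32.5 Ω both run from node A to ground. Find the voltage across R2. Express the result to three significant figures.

The load sits in parallel with R2, giving an effective lower resistance R2' = R2·R_L/(R2+R_L) = 13.12 Ω.
Then V_out = V_DC · R2'/(R1 + R2') = 25.2 × 13.12/21.72 = 15.22 mV.

V_out ≈ 15.2 mV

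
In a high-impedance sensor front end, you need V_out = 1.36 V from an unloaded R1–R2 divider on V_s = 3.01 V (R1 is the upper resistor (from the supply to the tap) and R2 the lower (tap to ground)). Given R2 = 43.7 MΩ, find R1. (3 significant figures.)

Required fraction k = V_out/V_s = 0.4518.
R1 = R2·(1/k − 1) = 43.7 × 1.213 = 53.02 MΩ.

R1 ≈ 53.0 MΩ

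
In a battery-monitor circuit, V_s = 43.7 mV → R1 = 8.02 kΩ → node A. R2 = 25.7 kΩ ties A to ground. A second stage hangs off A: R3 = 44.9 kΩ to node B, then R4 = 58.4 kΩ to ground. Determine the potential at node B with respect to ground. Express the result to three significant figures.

Node A sees R2 in parallel with the series input of stage 2, R3 + R4 = 103.3 kΩ.
R2 ‖ (R3+R4) = 20.58 kΩ.
So V_A = 43.7 × 0.7196 = 31.45 mV.
V_B = V_A × 0.5653 = 17.78 mV.

V_B ≈ 17.8 mV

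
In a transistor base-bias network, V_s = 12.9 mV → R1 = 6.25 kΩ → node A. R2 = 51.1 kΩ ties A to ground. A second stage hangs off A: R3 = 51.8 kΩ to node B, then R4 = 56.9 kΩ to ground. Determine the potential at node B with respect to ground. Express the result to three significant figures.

V_B ≈ 5.72 mV

Looking into the second stage from A: R3 + R4 = 108.7 kΩ appears in parallel with R2.
Effective lower resistance at A: R2 ‖ 108.7 = 34.76 kΩ.
So V_A = 12.9 × 0.8476 = 10.93 mV.
V_B = V_A × 0.5235 = 5.723 mV.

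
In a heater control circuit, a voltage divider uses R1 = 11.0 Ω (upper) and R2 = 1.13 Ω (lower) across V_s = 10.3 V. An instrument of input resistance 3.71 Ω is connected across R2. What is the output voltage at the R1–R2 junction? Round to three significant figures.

The load sits in parallel with R2, giving an effective lower resistance R2' = R2·R_L/(R2+R_L) = 0.8662 Ω.
Voltage divider with the loaded lower leg: V_out = 10.3 × 0.8662/(11.0 + 0.8662) = 10.3 × 0.07300 = 0.7519 V.

V_out ≈ 0.752 V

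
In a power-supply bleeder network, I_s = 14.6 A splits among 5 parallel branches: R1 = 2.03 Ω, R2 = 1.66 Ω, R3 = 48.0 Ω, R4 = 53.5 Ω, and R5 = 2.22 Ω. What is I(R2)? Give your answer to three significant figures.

I ≈ 5.55 A

Total conductance ΣG = 1/2.03 + 1/1.66 + 1/48.0 + 1/53.5 + 1/2.22 = 1.585 (units of 1/Ω).
By the current-divider rule, I = I_s · G_k/ΣG = 14.6 × 0.3801 = 5.549 A.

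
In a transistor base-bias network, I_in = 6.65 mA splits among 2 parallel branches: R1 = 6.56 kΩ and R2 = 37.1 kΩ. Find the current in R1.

I ≈ 5.65 mA

Two-branch current divider: I_k = I_in · R_other/(R_1 + R_2).
I(R1) = 6.65 × 37.1/(6.56 + 37.1) = 6.65 × 0.8497 = 5.651 mA.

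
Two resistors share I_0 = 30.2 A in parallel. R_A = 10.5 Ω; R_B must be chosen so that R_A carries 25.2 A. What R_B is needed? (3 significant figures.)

In a two-way split, I_A/I_0 = R_B/(R_A + R_B).
25.2/30.2 = R_B/(R_A + R_B) → R_B = R_A · (0.8344)/(1 − 0.8344) = 10.5 × 5.040 = 52.92 Ω.

R_B ≈ 52.9 Ω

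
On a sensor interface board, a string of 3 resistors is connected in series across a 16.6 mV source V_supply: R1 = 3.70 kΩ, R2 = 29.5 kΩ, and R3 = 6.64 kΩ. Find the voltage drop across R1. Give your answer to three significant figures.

V ≈ 1.54 mV

Total series resistance ΣR = 3.70 + 29.5 + 6.64 = 39.84 kΩ.
By the voltage-divider rule, V = 16.6 × 3.700/39.84 = 1.542 mV.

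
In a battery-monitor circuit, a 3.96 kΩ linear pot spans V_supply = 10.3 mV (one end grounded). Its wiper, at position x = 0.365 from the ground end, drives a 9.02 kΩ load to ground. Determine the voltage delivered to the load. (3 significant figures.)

V_out ≈ 3.41 mV

Split the track: R_lower = x·R_p = 1.445 kΩ, R_upper = (1−x)·R_p = 2.515 kΩ.
(x·R_p) ‖ R_L = 1.246 kΩ.
Then V_out = V_supply · 1.246/(2.515 + 1.246) = 3.412 mV.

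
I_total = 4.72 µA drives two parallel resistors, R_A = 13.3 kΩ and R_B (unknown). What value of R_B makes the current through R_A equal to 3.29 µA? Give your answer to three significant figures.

R_B ≈ 30.6 kΩ

In a two-way split, I_A/I_total = R_B/(R_A + R_B).
With f = 0.6970, R_B = R_A · f/(1−f) = 13.3 × 2.301 = 30.60 kΩ.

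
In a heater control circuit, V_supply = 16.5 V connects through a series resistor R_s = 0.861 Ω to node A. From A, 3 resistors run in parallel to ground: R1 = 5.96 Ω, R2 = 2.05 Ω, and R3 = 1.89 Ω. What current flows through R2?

Equivalent of the parallel group: R_p = 0.8441 Ω.
V_A by voltage divider: V_A = 16.5 × 0.8441/(0.861 + 0.8441) = 8.168 V.
I(R2) = V_A / R2 = 8.168/2.05 = 3.985 A.
(Equivalently: I_total = 9.677 A, then current-divider fraction G_k/ΣG = 0.4118.)

I ≈ 3.98 A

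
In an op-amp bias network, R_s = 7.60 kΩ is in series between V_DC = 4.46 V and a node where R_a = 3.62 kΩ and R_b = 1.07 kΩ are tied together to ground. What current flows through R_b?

I ≈ 0.409 mA

Combine the parallel branches: R_p = (1/3.62 + 1/1.07)⁻¹ = 0.8259 kΩ.
Node voltage V_A = V_DC · R_p/(R_s + R_p) = 4.46 × 0.09802 = 0.4372 V.
Branch current I = V_A/R_b = 0.4372/1.07 = 0.4086 mA.
(Check via current divider: I_total = 0.5293 mA; share G_k/ΣG = 0.7719 → same result.)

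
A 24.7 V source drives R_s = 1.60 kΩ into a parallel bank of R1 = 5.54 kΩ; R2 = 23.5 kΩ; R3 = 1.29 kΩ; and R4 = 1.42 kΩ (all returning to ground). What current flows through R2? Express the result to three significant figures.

I ≈ 0.282 mA

Parallel bank: R_p = 1/(1/5.54 + 1/23.5 + 1/1.29 + 1/1.42) = 0.5874 kΩ.
V_A by voltage divider: V_A = 24.7 × 0.5874/(1.60 + 0.5874) = 6.633 V.
I(R2) = V_A / R2 = 6.633/23.5 = 0.2822 mA.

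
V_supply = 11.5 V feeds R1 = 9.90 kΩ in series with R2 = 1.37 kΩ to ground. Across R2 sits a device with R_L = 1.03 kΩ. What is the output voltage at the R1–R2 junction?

V_out ≈ 0.645 V

The load sits in parallel with R2, giving an effective lower resistance R2' = R2·R_L/(R2+R_L) = 0.5880 kΩ.
Then V_out = V_supply · R2'/(R1 + R2') = 11.5 × 0.5880/10.49 = 0.6447 V.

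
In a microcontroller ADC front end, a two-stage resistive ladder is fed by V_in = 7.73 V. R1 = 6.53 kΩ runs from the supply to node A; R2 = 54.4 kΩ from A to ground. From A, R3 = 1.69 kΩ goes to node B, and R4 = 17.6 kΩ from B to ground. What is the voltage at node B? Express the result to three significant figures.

Node A sees R2 in parallel with the series input of stage 2, R3 + R4 = 19.29 kΩ.
R2 ‖ (R3+R4) = 14.24 kΩ.
V_A = 7.73 × 14.24/(6.53 + 14.24) = 5.300 V.
Then the unloaded second divider: V_B = V_A × R4/(R3+R4) = 5.300 × 0.9124 = 4.835 V.

V_B ≈ 4.84 V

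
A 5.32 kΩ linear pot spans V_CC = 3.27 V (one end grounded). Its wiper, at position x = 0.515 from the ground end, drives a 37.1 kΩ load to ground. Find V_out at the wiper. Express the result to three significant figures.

Split the track: R_lower = x·R_p = 2.740 kΩ, R_upper = (1−x)·R_p = 2.580 kΩ.
(x·R_p) ‖ R_L = 2.551 kΩ.
V_out = 3.27 × 2.551/(2.580 + 2.551) = 1.626 V.

V_out ≈ 1.63 V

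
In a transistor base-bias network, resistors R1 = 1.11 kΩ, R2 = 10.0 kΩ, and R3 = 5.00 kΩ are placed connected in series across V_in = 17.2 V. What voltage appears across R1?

Total series resistance ΣR = 1.11 + 10.0 + 5.00 = 16.11 kΩ.
By the voltage-divider rule, V = 17.2 × 1.110/16.11 = 1.185 V.

V ≈ 1.19 V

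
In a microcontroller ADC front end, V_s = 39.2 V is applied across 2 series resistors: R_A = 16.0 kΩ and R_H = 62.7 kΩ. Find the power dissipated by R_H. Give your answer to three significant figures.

P ≈ 15.6 mW

The common current is I = 39.2/78.70 = 0.4981 mA.
P = I²R = 0.2481 × 62.7 = 15.56 mW.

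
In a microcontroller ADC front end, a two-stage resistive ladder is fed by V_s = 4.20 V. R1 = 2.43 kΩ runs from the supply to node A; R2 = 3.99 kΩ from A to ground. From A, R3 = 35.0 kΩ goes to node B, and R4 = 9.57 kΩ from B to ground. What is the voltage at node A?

V_A ≈ 2.52 V

Looking into the second stage from A: R3 + R4 = 44.57 kΩ appears in parallel with R2.
Effective lower resistance at A: R2 ‖ 44.57 = 3.662 kΩ.
V_A = 4.20 × 3.662/(2.43 + 3.662) = 2.525 V.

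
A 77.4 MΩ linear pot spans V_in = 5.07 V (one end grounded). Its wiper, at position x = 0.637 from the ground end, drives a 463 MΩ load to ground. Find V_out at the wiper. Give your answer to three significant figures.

V_out ≈ 3.11 V

Lower segment x·R_p = 49.30 MΩ; upper segment (1−x)·R_p = 28.10 MΩ.
Lower segment in parallel with the load: 49.30 ‖ 463 = 44.56 MΩ.
Then V_out = V_in · 44.56/(28.10 + 44.56) = 3.109 V.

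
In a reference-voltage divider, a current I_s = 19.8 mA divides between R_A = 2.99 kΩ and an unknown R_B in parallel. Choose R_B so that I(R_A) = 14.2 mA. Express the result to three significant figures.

R_B ≈ 7.58 kΩ

Two-branch current divider: I_A = I_s · R_B/(R_A + R_B).
14.2/19.8 = R_B/(R_A + R_B) → R_B = R_A · (0.7172)/(1 − 0.7172) = 2.99 × 2.536 = 7.582 kΩ.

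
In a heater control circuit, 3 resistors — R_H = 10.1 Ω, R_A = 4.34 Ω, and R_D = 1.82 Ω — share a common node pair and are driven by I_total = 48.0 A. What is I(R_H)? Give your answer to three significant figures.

Conductances: ΣG = 1/10.1 + 1/4.34 + 1/1.82 = 0.8789 (1/Ω).
Current divider: I(R_H) = I_total · G_k/ΣG = 48.0 × (0.09901/0.8789) = 48.0 × 0.1127 = 5.407 A.

I ≈ 5.41 A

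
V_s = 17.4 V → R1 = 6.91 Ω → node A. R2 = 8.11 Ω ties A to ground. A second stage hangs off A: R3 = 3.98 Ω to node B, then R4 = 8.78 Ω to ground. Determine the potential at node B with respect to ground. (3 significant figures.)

Looking into the second stage from A: R3 + R4 = 12.76 Ω appears in parallel with R2.
R2 ‖ (R3+R4) = 4.958 Ω.
V_A = 17.4 × 4.958/(6.91 + 4.958) = 7.269 V.
Then the unloaded second divider: V_B = V_A × R4/(R3+R4) = 7.269 × 0.6881 = 5.002 V.

V_B ≈ 5.00 V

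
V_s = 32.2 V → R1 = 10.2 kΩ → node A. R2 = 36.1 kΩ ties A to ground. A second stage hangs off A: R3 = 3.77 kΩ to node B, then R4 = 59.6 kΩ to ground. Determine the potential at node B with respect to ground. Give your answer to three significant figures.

Node A sees R2 in parallel with the series input of stage 2, R3 + R4 = 63.37 kΩ.
R2 ‖ (R3+R4) = 23.00 kΩ.
V_A = 32.2 × 23.00/(10.2 + 23.00) = 22.31 V.
Stage 2 is unloaded, so V_B = V_A · R4/(R3+R4) = 22.31 × 59.6/63.37 = 20.98 V.

V_B ≈ 21.0 V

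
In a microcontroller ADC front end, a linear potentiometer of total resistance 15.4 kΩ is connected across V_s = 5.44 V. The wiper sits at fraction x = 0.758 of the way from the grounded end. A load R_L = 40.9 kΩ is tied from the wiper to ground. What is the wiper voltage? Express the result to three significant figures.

The pot divides into 3.727 kΩ above the wiper and 11.67 kΩ below.
(x·R_p) ‖ R_L = 9.081 kΩ.
Loaded-divider output: V_out = 5.44 × 0.7090 = 3.857 V.
(Unloaded: V_out = x·V_s = 4.12 V.)

V_out ≈ 3.86 V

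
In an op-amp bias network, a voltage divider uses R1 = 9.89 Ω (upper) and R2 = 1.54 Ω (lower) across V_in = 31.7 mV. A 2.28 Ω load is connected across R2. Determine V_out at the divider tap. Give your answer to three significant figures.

V_out ≈ 2.70 mV

First combine the lower leg with the load: R2 ‖ R_L = 0.9192 Ω.
Now apply the divider: V_out = 31.7 × 0.08504 = 2.696 mV.
(Unloaded it would be 4.27 mV; the load pulls it down.)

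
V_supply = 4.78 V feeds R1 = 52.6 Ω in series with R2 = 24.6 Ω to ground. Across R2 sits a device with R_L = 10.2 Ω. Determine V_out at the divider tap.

The load sits in parallel with R2, giving an effective lower resistance R2' = R2·R_L/(R2+R_L) = 7.210 Ω.
Voltage divider with the loaded lower leg: V_out = 4.78 × 7.210/(52.6 + 7.210) = 4.78 × 0.1206 = 0.5762 V.

V_out ≈ 0.576 V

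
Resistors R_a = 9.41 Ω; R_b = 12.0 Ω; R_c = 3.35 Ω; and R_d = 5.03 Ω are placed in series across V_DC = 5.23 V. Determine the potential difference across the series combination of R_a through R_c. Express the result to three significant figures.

ΣR = 9.41 + 12.0 + 3.35 + 5.03 = 29.79 Ω.
R_{R_a..R_c} = 9.41 + 12.0 + 3.35 = 24.76 Ω.
By the voltage-divider rule, V = 5.23 × 24.76/29.79 = 4.347 V.

V ≈ 4.35 V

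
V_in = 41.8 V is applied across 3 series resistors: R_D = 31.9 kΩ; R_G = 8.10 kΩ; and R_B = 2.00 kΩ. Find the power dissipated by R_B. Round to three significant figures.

The common current is I = 41.8/42.00 = 0.9952 mA.
V(R_B) = I·R = 1.990 V; P = V·I = 1.990 × 0.9952 = 1.981 mW.

P ≈ 1.98 mW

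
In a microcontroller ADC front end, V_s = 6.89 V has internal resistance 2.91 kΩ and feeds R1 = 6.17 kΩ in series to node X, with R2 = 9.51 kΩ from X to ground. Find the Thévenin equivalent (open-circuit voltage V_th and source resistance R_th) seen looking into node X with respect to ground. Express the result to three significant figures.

V_th ≈ 3.52 V, R_th ≈ 4.65 kΩ

R1' = 2.91 + 6.17 = 9.080 kΩ (source resistance + R1).
V_th is the unloaded tap voltage: V_s · R2/(R1'+R2) = 6.89 × 0.5116 = 3.525 V.
With V_s suppressed (replaced by a short), R_th = R1' ‖ R2 = (9.080 × 9.51)/(9.080 + 9.51) = 4.645 kΩ.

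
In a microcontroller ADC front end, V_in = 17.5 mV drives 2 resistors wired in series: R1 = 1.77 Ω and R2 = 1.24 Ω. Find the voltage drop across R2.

V ≈ 7.21 mV

Total series resistance ΣR = 1.77 + 1.24 = 3.010 Ω.
By the voltage-divider rule, V = 17.5 × 1.240/3.010 = 7.209 mV.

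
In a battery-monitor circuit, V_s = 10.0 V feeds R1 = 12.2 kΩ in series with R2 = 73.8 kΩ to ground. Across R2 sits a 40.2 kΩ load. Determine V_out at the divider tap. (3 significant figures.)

R2 ‖ R_L = (73.8 × 40.2)/(73.8 + 40.2) = 26.02 kΩ.
Then V_out = V_s · R2'/(R1 + R2') = 10.0 × 26.02/38.22 = 6.808 V.

V_out ≈ 6.81 V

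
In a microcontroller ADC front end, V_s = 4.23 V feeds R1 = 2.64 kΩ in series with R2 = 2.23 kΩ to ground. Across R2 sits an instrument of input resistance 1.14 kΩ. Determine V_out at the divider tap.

V_out ≈ 0.940 V

The load sits in parallel with R2, giving an effective lower resistance R2' = R2·R_L/(R2+R_L) = 0.7544 kΩ.
Then V_out = V_s · R2'/(R1 + R2') = 4.23 × 0.7544/3.394 = 0.9401 V.
(Unloaded it would be 1.94 V; the load pulls it down.)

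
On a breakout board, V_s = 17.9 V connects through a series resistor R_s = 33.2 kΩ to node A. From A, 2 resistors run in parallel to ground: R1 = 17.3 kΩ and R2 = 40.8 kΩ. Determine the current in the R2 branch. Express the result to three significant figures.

Equivalent of the parallel group: R_p = 12.15 kΩ.
V_A by voltage divider: V_A = 17.9 × 12.15/(33.2 + 12.15) = 4.795 V.
I(R2) = V_A / R2 = 4.795/40.8 = 0.1175 mA.

I ≈ 0.118 mA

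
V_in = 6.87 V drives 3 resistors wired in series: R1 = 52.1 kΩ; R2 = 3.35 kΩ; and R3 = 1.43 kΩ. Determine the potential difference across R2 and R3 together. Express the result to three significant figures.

Total series resistance ΣR = 52.1 + 3.35 + 1.43 = 56.88 kΩ.
R_{R2..R3} = 3.35 + 1.43 = 4.780 kΩ.
V = V_in · R/ΣR = 6.87 × 0.08404 = 0.5773 V.

V ≈ 0.577 V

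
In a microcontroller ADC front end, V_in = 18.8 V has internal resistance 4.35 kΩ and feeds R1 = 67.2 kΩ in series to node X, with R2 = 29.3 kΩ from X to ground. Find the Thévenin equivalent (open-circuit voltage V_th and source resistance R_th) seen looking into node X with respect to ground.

R1' = 4.35 + 67.2 = 71.55 kΩ (source resistance + R1).
With X open, the divider is unloaded: V_th = 18.8 × 29.3/100.8 = 5.462 V.
With V_in suppressed (replaced by a short), R_th = R1' ‖ R2 = (71.55 × 29.3)/(71.55 + 29.3) = 20.79 kΩ.

V_th ≈ 5.46 V, R_th ≈ 20.8 kΩ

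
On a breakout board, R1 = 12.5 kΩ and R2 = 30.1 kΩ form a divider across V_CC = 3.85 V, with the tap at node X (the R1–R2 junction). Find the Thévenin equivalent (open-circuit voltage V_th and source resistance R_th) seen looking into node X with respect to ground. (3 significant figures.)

V_th ≈ 2.72 V, R_th ≈ 8.83 kΩ

With X open, the divider is unloaded: V_th = 3.85 × 30.1/42.60 = 2.720 V.
Looking into X with the source shorted: R_th = R1·R2/(R1+R2) = 12.50 × 30.1/42.60 = 8.832 kΩ.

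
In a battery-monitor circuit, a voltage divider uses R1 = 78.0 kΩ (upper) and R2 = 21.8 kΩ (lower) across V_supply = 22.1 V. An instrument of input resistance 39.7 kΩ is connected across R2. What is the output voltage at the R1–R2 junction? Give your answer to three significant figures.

V_out ≈ 3.38 V

The load sits in parallel with R2, giving an effective lower resistance R2' = R2·R_L/(R2+R_L) = 14.07 kΩ.
Then V_out = V_supply · R2'/(R1 + R2') = 22.1 × 14.07/92.07 = 3.378 V.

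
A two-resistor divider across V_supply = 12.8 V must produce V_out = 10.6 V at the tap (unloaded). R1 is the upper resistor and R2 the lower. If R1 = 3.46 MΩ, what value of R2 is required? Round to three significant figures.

V_out/V_supply = R2/(R1+R2) = 0.8281.
Rearranging, R2 = R1·k/(1−k) = 3.46 × 4.818 = 16.67 MΩ.

R2 ≈ 16.7 MΩ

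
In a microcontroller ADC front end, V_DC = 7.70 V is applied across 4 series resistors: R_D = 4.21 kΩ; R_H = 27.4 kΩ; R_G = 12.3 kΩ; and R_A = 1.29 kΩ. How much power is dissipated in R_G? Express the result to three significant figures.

ΣR = 45.20 kΩ → I = 7.70/45.20 = 0.1704 mA.
P = I²R = 0.02902 × 12.3 = 0.3570 mW.

P ≈ 0.357 mW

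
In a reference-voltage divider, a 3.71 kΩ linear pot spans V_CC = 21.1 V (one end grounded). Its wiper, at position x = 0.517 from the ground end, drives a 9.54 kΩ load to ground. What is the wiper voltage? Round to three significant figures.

V_out ≈ 9.94 V

Lower segment x·R_p = 1.918 kΩ; upper segment (1−x)·R_p = 1.792 kΩ.
R_L loads the lower segment: effective lower R = 1.597 kΩ.
Loaded-divider output: V_out = 21.1 × 0.4712 = 9.943 V.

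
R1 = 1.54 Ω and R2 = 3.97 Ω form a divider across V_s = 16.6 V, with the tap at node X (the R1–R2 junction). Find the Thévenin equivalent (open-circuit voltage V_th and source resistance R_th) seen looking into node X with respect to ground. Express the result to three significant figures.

Open-circuit (no load on X): V_th = V_s · R2/(R1 + R2) = 16.6 × 3.97/(1.540 + 3.97) = 11.96 V.
Looking into X with the source shorted: R_th = R1·R2/(R1+R2) = 1.540 × 3.97/5.510 = 1.110 Ω.

V_th ≈ 12.0 V, R_th ≈ 1.11 Ω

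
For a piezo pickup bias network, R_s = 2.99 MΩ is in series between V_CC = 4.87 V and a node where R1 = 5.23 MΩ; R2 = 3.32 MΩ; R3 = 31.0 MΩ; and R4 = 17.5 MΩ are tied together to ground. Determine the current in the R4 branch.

Equivalent of the parallel group: R_p = 1.719 MΩ.
V_A = 4.87 × 1.719/4.709 = 1.778 V.
Branch current I = V_A/R4 = 1.778/17.5 = 0.1016 µA.

I ≈ 0.102 µA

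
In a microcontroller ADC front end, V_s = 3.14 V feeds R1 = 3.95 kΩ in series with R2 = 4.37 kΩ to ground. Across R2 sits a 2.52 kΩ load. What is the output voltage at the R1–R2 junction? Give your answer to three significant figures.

V_out ≈ 0.905 V

R2 ‖ R_L = (4.37 × 2.52)/(4.37 + 2.52) = 1.598 kΩ.
Then V_out = V_s · R2'/(R1 + R2') = 3.14 × 1.598/5.548 = 0.9045 V.
(Unloaded it would be 1.65 V; the load pulls it down.)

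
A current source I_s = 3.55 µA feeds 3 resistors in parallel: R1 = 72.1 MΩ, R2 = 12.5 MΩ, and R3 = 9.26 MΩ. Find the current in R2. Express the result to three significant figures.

I ≈ 1.41 µA

Conductances: ΣG = 1/72.1 + 1/12.5 + 1/9.26 = 0.2019 (1/MΩ).
By the current-divider rule, I = I_s · G_k/ΣG = 3.55 × 0.3963 = 1.407 µA.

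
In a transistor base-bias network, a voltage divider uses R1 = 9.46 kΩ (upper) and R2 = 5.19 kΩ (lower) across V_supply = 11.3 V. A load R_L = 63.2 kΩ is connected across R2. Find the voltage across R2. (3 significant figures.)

R2 ‖ R_L = (5.19 × 63.2)/(5.19 + 63.2) = 4.796 kΩ.
Now apply the divider: V_out = 11.3 × 0.3364 = 3.802 V.

V_out ≈ 3.80 V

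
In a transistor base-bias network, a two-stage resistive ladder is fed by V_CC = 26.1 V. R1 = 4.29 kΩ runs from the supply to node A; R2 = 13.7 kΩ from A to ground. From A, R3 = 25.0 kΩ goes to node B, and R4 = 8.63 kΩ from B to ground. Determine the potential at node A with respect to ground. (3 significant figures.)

V_A ≈ 18.1 V

Looking into the second stage from A: R3 + R4 = 33.63 kΩ appears in parallel with R2.
R2 ‖ (R3+R4) = 9.734 kΩ.
V_A = 26.1 × 9.734/(4.29 + 9.734) = 18.12 V.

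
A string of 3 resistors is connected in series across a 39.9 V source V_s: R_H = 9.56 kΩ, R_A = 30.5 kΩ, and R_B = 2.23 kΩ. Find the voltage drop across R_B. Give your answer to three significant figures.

V ≈ 2.10 V

Total series resistance ΣR = 9.56 + 30.5 + 2.23 = 42.29 kΩ.
V = V_s · R/ΣR = 39.9 × 0.05273 = 2.104 V.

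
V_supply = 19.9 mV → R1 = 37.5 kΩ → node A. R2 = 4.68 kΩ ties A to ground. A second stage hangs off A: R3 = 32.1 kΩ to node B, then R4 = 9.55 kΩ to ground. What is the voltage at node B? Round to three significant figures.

V_B ≈ 0.460 mV

Node A sees R2 in parallel with the series input of stage 2, R3 + R4 = 41.65 kΩ.
R2 ‖ (R3+R4) = 4.207 kΩ.
V_A = 19.9 × 4.207/(37.5 + 4.207) = 2.007 mV.
Then the unloaded second divider: V_B = V_A × R4/(R3+R4) = 2.007 × 0.2293 = 0.4603 mV.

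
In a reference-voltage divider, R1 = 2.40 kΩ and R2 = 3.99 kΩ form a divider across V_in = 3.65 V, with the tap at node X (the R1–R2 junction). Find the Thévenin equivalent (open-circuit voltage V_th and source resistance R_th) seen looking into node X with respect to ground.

V_th ≈ 2.28 V, R_th ≈ 1.50 kΩ

V_th is the unloaded tap voltage: V_in · R2/(R1+R2) = 3.65 × 0.6244 = 2.279 V.
Zeroing V_in shorts the top of R1 to ground, so R_th = R1 ‖ R2 = 1.499 kΩ.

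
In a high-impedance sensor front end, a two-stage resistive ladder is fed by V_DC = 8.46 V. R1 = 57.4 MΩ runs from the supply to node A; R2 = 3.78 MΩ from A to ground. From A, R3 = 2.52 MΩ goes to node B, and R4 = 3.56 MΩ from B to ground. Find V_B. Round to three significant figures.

V_B ≈ 0.193 V

Looking into the second stage from A: R3 + R4 = 6.080 MΩ appears in parallel with R2.
R2 ‖ (R3+R4) = 2.331 MΩ.
First divider: V_A = V_DC · 2.331/(57.4 + 2.331) = 0.3301 V.
V_B = V_A × 0.5855 = 0.1933 V.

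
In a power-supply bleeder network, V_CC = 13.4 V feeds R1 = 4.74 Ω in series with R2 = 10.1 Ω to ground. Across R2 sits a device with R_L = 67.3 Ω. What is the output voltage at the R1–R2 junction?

V_out ≈ 8.70 V

First combine the lower leg with the load: R2 ‖ R_L = 8.782 Ω.
Voltage divider with the loaded lower leg: V_out = 13.4 × 8.782/(4.74 + 8.782) = 13.4 × 0.6495 = 8.703 V.
(Unloaded it would be 9.12 V; the load pulls it down.)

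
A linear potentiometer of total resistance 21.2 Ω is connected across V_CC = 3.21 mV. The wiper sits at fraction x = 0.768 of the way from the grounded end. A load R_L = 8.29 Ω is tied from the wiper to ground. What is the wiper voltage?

Lower segment x·R_p = 16.28 Ω; upper segment (1−x)·R_p = 4.918 Ω.
R_L loads the lower segment: effective lower R = 5.493 Ω.
Then V_out = V_CC · 5.493/(4.918 + 5.493) = 1.694 mV.

V_out ≈ 1.69 mV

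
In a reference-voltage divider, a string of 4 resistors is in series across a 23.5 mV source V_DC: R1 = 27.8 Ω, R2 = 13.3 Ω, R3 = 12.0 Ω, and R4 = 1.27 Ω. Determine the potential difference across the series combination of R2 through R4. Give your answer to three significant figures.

V ≈ 11.5 mV

ΣR = 27.8 + 13.3 + 12.0 + 1.27 = 54.37 Ω.
R_{R2..R4} = 13.3 + 12.0 + 1.27 = 26.57 Ω.
V = V_DC · R/ΣR = 23.5 × 0.4887 = 11.48 mV.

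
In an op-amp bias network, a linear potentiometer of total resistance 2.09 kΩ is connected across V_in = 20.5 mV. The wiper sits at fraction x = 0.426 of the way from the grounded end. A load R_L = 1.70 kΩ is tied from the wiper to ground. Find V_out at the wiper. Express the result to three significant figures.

V_out ≈ 6.71 mV

The pot divides into 1.200 kΩ above the wiper and 0.8903 kΩ below.
Lower segment in parallel with the load: 0.8903 ‖ 1.70 = 0.5843 kΩ.
Loaded-divider output: V_out = 20.5 × 0.3275 = 6.714 mV.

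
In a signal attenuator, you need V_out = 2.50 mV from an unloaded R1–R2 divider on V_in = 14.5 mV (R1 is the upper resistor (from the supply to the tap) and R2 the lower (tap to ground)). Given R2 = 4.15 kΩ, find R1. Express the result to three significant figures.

R1 ≈ 19.9 kΩ

Required fraction k = V_out/V_in = 0.1724.
Rearranging, R1 = R2·(1−k)/k = 4.15 × 4.800 = 19.92 kΩ.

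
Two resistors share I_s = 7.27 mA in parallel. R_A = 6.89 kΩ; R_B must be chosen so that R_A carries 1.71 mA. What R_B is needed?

R_B ≈ 2.12 kΩ

In a two-way split, I_A/I_s = R_B/(R_A + R_B).
With f = 0.2352, R_B = R_A · f/(1−f) = 6.89 × 0.3076 = 2.119 kΩ.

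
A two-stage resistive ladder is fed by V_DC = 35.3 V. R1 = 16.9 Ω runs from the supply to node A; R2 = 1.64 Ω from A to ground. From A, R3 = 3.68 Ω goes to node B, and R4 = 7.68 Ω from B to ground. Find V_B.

V_B ≈ 1.87 V

The second stage (R3 + R4 = 11.36 Ω) loads node A in parallel with R2.
Effective lower resistance at A: R2 ‖ 11.36 = 1.433 Ω.
First divider: V_A = V_DC · 1.433/(16.9 + 1.433) = 2.759 V.
V_B = V_A × 0.6761 = 1.866 V.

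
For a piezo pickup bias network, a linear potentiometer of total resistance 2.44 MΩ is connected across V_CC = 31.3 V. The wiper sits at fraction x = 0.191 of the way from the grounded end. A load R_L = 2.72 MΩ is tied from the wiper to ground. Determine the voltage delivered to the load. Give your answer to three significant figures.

V_out ≈ 5.25 V

Lower segment x·R_p = 0.4660 MΩ; upper segment (1−x)·R_p = 1.974 MΩ.
(x·R_p) ‖ R_L = 0.3979 MΩ.
Then V_out = V_CC · 0.3979/(1.974 + 0.3979) = 5.251 V.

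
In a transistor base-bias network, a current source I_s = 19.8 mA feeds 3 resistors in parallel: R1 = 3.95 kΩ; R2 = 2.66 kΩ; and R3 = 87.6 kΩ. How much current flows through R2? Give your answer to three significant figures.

I ≈ 11.6 mA

ΣG = 1/3.95 + 1/2.66 + 1/87.6 = 0.6405.
R2 takes the fraction G_k/ΣG = 0.3759/0.6405 = 0.5869, so I = 19.8 × 0.5869 = 11.62 mA.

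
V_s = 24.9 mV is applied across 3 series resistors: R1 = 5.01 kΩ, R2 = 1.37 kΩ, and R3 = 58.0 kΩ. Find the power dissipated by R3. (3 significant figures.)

The common current is I = 24.9/64.38 = 0.3868 µA.
P(R3) = I²·R3 = (0.3868)² × 58.0 = 8.676 nW.

P ≈ 8.68 nW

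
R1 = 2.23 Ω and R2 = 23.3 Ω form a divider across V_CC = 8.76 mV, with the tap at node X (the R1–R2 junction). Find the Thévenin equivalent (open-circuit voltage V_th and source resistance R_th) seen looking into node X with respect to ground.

V_th is the unloaded tap voltage: V_CC · R2/(R1+R2) = 8.76 × 0.9127 = 7.995 mV.
Looking into X with the source shorted: R_th = R1·R2/(R1+R2) = 2.230 × 23.3/25.53 = 2.035 Ω.

V_th ≈ 7.99 mV, R_th ≈ 2.04 Ω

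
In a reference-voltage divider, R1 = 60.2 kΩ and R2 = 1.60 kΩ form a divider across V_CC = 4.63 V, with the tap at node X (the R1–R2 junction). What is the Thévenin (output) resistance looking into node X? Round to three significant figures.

With V_CC suppressed (replaced by a short), R_th = R1 ‖ R2 = (60.20 × 1.60)/(60.20 + 1.60) = 1.559 kΩ.

R_th ≈ 1.56 kΩ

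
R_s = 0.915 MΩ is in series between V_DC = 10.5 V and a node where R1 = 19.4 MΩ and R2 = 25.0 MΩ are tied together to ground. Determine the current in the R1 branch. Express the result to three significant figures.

Parallel bank: R_p = 1/(1/19.4 + 1/25.0) = 10.92 MΩ.
Node voltage V_A = V_DC · R_p/(R_s + R_p) = 10.5 × 0.9227 = 9.688 V.
Branch current I = V_A/R1 = 9.688/19.4 = 0.4994 µA.
(Equivalently: I_total = 0.8869 µA, then current-divider fraction G_k/ΣG = 0.5631.)

I ≈ 0.499 µA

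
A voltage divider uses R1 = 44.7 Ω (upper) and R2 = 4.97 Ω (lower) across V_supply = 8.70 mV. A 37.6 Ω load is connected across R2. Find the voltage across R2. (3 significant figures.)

R2 ‖ R_L = (4.97 × 37.6)/(4.97 + 37.6) = 4.390 Ω.
Then V_out = V_supply · R2'/(R1 + R2') = 8.70 × 4.390/49.09 = 0.7780 mV.

V_out ≈ 0.778 mV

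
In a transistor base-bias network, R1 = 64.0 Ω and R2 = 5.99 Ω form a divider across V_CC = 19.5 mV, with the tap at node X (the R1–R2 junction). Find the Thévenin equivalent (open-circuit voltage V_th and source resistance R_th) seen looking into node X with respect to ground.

V_th ≈ 1.67 mV, R_th ≈ 5.48 Ω

V_th is the unloaded tap voltage: V_CC · R2/(R1+R2) = 19.5 × 0.08558 = 1.669 mV.
With V_CC suppressed (replaced by a short), R_th = R1 ‖ R2 = (64.00 × 5.99)/(64.00 + 5.99) = 5.477 Ω.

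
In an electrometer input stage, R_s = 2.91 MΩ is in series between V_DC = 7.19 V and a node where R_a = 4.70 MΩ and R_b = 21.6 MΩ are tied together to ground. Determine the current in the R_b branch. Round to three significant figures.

Parallel bank: R_p = 1/(1/4.70 + 1/21.6) = 3.860 MΩ.
V_A by voltage divider: V_A = 7.19 × 3.860/(2.91 + 3.860) = 4.100 V.
I(R_b) = V_A / R_b = 4.100/21.6 = 0.1898 µA.
(Equivalently: I_total = 1.062 µA, then current-divider fraction G_k/ΣG = 0.1787.)

I ≈ 0.190 µA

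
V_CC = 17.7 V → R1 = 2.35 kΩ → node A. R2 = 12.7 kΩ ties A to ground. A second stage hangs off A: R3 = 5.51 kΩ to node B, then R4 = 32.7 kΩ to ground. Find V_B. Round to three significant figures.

Looking into the second stage from A: R3 + R4 = 38.21 kΩ appears in parallel with R2.
R2 ‖ (R3+R4) = 9.532 kΩ.
V_A = 17.7 × 9.532/(2.35 + 9.532) = 14.20 V.
Stage 2 is unloaded, so V_B = V_A · R4/(R3+R4) = 14.20 × 32.7/38.21 = 12.15 V.

V_B ≈ 12.2 V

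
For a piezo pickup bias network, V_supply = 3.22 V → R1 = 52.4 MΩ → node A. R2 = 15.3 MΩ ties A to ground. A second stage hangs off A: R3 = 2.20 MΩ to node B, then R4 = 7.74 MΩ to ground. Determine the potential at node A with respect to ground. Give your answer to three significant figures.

Looking into the second stage from A: R3 + R4 = 9.940 MΩ appears in parallel with R2.
R2 ‖ (R3+R4) = 6.025 MΩ.
So V_A = 3.22 × 0.1031 = 0.3321 V.

V_A ≈ 0.332 V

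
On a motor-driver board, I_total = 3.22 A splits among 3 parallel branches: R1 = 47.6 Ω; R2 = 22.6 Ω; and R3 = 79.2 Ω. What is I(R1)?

I ≈ 0.869 A

Conductances: ΣG = 1/47.6 + 1/22.6 + 1/79.2 = 0.07788 (1/Ω).
Current divider: I(R1) = I_total · G_k/ΣG = 3.22 × (0.02101/0.07788) = 3.22 × 0.2697 = 0.8686 A.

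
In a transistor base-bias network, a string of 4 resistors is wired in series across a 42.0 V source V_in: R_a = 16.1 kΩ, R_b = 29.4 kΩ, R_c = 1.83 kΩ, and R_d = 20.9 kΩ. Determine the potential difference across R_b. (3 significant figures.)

V ≈ 18.1 V

Series total: ΣR = 16.1 + 29.4 + 1.83 + 20.9 = 68.23 kΩ.
Voltage divider: V = V_in · (29.40 / 68.23) = 42.0 × 0.4309 = 18.10 V.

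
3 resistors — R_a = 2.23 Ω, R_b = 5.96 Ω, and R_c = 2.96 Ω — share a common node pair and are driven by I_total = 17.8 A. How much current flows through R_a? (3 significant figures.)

Total conductance ΣG = 1/2.23 + 1/5.96 + 1/2.96 = 0.9541 (units of 1/Ω).
R_a takes the fraction G_k/ΣG = 0.4484/0.9541 = 0.4700, so I = 17.8 × 0.4700 = 8.366 A.

I ≈ 8.37 A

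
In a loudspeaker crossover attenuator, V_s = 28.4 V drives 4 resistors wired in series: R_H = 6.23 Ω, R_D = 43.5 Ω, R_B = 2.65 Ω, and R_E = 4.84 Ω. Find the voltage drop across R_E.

Series total: ΣR = 6.23 + 43.5 + 2.65 + 4.84 = 57.22 Ω.
Voltage divider: V = V_s · (4.840 / 57.22) = 28.4 × 0.08459 = 2.402 V.

V ≈ 2.40 V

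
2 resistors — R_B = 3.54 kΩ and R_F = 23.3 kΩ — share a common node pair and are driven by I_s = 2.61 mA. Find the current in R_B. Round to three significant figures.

I ≈ 2.27 mA

For two parallel branches, I_k = I_s · (other R)/(sum of R).
I(R_B) = 2.61 × 23.3/(3.54 + 23.3) = 2.61 × 0.8681 = 2.266 mA.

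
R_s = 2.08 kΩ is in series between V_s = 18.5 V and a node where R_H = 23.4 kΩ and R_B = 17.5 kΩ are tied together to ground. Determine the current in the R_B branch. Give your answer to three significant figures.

Parallel bank: R_p = 1/(1/23.4 + 1/17.5) = 10.01 kΩ.
Node voltage V_A = V_s · R_p/(R_s + R_p) = 18.5 × 0.8280 = 15.32 V.
Branch current I = V_A/R_B = 15.32/17.5 = 0.8753 mA.

I ≈ 0.875 mA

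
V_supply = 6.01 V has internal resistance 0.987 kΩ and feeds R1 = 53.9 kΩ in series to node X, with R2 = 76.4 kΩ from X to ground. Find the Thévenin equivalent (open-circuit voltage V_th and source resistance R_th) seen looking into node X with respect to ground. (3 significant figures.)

R1' = 0.987 + 53.9 = 54.89 kΩ (source resistance + R1).
Open-circuit (no load on X): V_th = V_supply · R2/(R1' + R2) = 6.01 × 76.4/(54.89 + 76.4) = 3.497 V.
With V_supply suppressed (replaced by a short), R_th = R1' ‖ R2 = (54.89 × 76.4)/(54.89 + 76.4) = 31.94 kΩ.

V_th ≈ 3.50 V, R_th ≈ 31.9 kΩ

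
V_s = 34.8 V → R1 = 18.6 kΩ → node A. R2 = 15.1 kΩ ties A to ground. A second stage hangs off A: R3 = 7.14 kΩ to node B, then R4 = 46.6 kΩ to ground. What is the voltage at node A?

V_A ≈ 13.5 V

Node A sees R2 in parallel with the series input of stage 2, R3 + R4 = 53.74 kΩ.
R2 ‖ (R3+R4) = 11.79 kΩ.
So V_A = 34.8 × 0.3879 = 13.50 V.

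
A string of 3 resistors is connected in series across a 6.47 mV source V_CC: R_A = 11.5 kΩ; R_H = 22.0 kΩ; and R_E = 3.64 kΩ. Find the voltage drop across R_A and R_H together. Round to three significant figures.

Total series resistance ΣR = 11.5 + 22.0 + 3.64 = 37.14 kΩ.
R_{R_A..R_H} = 11.5 + 22.0 = 33.50 kΩ.
By the voltage-divider rule, V = 6.47 × 33.50/37.14 = 5.836 mV.

V ≈ 5.84 mV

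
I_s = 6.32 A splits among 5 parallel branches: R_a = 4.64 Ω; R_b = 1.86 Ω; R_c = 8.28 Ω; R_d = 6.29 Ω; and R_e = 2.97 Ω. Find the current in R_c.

ΣG = 1/4.64 + 1/1.86 + 1/8.28 + 1/6.29 + 1/2.97 = 1.370.
By the current-divider rule, I = I_s · G_k/ΣG = 6.32 × 0.08818 = 0.5573 A.

I ≈ 0.557 A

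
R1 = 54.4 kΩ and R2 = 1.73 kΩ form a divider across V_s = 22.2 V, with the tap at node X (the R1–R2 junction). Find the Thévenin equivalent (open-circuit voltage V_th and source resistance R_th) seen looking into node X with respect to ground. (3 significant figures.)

With X open, the divider is unloaded: V_th = 22.2 × 1.73/56.13 = 0.6842 V.
Zeroing V_s shorts the top of R1 to ground, so R_th = R1 ‖ R2 = 1.677 kΩ.

V_th ≈ 0.684 V, R_th ≈ 1.68 kΩ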